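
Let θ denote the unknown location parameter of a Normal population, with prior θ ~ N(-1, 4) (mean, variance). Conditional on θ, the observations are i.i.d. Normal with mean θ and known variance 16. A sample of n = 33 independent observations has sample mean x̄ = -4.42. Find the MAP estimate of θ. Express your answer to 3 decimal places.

θ̂_MAP = -4.050

n = 33, x̄ = -4.42.
For a Normal prior and Normal likelihood with known variance, the posterior is Normal; its mode equals its mean, the precision-weighted average.
Prior precision 1/σ₀² = 1/4 = 0.25; data precision n/σ² = 33/16 = 2.0625.
θ̂ = (0.25·(-1) + 2.0625·(-4.42)) / (0.25 + 2.0625) = (-9.36625)/2.3125 = -7493/1850 ≈ -4.050.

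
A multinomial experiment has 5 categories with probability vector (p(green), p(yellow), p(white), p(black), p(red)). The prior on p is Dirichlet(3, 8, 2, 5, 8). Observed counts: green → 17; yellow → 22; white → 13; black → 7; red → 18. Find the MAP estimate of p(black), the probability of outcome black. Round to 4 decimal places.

The posterior is Dirichlet(αᵢ + nᵢ) = Dirichlet(20, 30, 15, 12, 26).
For a Dirichlet(a₁,…,a_K) with all aᵢ > 1, the mode has j-th component (aⱼ − 1)/(Σaᵢ − K).
Here Σaᵢ = 103 and K = 5, so p(black) = (12 − 1)/(103 − 5) = 11/98 ≈ 0.1122.

MAP estimate of p(black) = 0.1122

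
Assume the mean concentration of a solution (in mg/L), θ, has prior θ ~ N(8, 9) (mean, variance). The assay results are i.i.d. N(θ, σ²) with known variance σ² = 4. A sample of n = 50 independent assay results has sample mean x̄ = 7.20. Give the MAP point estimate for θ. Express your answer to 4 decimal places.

n = 50, x̄ = 7.20.
For a Normal prior and Normal likelihood with known variance, the posterior is Normal; its mode equals its mean, the precision-weighted average.
Prior precision 1/σ₀² = 1/9; data precision n/σ² = 50/4 = 12.5.
θ̂ = ((1/9)·8 + 12.5·7.2) / (1/9 + 12.5) = (818/9)/(227/18) = 1636/227 ≈ 7.2070.

θ̂_MAP = 7.2070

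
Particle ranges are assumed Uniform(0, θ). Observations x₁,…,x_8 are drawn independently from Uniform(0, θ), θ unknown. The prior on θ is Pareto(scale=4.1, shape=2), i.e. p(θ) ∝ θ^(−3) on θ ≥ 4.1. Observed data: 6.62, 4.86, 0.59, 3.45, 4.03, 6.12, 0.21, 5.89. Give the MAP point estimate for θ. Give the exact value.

The Uniform(0, θ) likelihood is θ^(−n) for θ ≥ max(xᵢ), zero otherwise. Here max(xᵢ) = 6.62.
Posterior ∝ θ^(−3) · θ^(−8) = θ^(−11) on θ ≥ max(4.1, 6.62) = 6.62.
This density is strictly decreasing in θ, so the posterior mode lies at the lower boundary of the support.

θ̂_MAP = 6.62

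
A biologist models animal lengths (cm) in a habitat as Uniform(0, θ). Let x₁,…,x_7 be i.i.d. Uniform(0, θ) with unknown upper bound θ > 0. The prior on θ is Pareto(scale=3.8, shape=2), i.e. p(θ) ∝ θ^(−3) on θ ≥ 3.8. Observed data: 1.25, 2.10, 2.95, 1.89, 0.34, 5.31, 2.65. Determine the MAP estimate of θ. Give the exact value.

θ̂_MAP = 5.31

The Uniform(0, θ) likelihood is θ^(−n) for θ ≥ max(xᵢ), zero otherwise. Here max(xᵢ) = 5.31.
Posterior ∝ θ^(−3) · θ^(−7) = θ^(−10) on θ ≥ max(3.8, 5.31) = 5.31.
This density is strictly decreasing in θ, so the posterior mode lies at the lower boundary of the support.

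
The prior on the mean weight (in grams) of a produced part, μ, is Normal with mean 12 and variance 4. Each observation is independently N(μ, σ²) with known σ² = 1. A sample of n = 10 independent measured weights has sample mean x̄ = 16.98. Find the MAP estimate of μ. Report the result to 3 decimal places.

n = 10, x̄ = 16.98.
For a Normal prior and Normal likelihood with known variance, the posterior is Normal; its mode equals its mean, the precision-weighted average.
Prior precision 1/σ₀² = 1/4 = 0.25; data precision n/σ² = 10/1 = 10.
μ̂ = (0.25·12 + 10·16.98) / (0.25 + 10) = 172.8/10.25 = 3456/205 ≈ 16.859.

μ̂_MAP = 16.859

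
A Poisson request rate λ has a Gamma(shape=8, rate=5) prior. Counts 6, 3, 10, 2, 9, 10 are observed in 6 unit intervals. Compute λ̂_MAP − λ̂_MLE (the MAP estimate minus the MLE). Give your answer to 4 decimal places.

MAP − MLE = -2.3939

Σxᵢ = 40. Posterior is Gamma(48, 11); MAP = (48−1)/11 = 47/11 ≈ 4.27273.
MLE = x̄ = 40/6 ≈ 6.66667.
Difference = 47/11 − 40/6 = -79/33 ≈ -2.3939.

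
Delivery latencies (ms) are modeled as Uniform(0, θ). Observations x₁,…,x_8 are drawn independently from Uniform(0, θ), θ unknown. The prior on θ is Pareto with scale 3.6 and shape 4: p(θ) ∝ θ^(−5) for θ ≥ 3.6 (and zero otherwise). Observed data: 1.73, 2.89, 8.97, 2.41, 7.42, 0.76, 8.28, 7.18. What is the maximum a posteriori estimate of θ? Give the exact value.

θ̂_MAP = 8.97

The Uniform(0, θ) likelihood is θ^(−n) for θ ≥ max(xᵢ), zero otherwise. Here max(xᵢ) = 8.97.
Posterior ∝ θ^(−5) · θ^(−8) = θ^(−13) on θ ≥ max(3.6, 8.97) = 8.97.
This density is strictly decreasing in θ, so the posterior mode lies at the lower boundary of the support.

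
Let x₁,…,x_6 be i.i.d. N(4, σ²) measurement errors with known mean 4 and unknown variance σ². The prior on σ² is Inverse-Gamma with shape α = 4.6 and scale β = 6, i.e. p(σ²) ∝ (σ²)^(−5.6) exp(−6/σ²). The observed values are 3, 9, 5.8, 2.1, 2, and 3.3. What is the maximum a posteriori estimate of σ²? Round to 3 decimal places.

σ̂²_MAP = 2.869

Sum of squared deviations about the known mean: SS = (3−4)² + (9−4)² + (5.8−4)² + (2.1−4)² + (2−4)² + (3.3−4)² = 37.34.
The Normal likelihood contributes (σ²)^(−n/2) exp(−SS/(2σ²)), so the posterior is Inverse-Gamma(α + n/2, β + SS/2) = Inverse-Gamma(7.6, 24.67).
The mode of Inverse-Gamma(a, b) is b/(a+1) = 24.67/8.6 ≈ 2.869.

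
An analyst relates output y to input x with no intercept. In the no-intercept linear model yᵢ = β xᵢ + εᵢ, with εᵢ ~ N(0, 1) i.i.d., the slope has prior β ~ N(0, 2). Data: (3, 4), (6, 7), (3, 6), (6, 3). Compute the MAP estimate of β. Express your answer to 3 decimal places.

β̂_MAP = 0.994

log p(β | y) = −Σ(yᵢ − βxᵢ)²/(2·1) − β²/(2·2) + const.
Setting the derivative to zero: Σxᵢ(yᵢ − βxᵢ)/1 − β/2 = 0, so β = Σxᵢyᵢ / (Σxᵢ² + σ²/τ²).
Σxᵢyᵢ = 3·4 + 6·7 + 3·6 + 6·3 = 90; Σxᵢ² = 90; σ²/τ² = 0.5.
β̂_MAP = 90 / (90 + 0.5) = 90/90.5 ≈ 0.994.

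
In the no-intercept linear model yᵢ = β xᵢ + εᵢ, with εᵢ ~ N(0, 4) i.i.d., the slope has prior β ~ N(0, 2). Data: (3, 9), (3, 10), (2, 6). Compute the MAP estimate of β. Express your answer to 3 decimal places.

log p(β | y) = −Σ(yᵢ − βxᵢ)²/(2·4) − β²/(2·2) + const.
Setting the derivative to zero: Σxᵢ(yᵢ − βxᵢ)/4 − β/2 = 0, so β = Σxᵢyᵢ / (Σxᵢ² + σ²/τ²).
Σxᵢyᵢ = 3·9 + 3·10 + 2·6 = 69; Σxᵢ² = 22; σ²/τ² = 2.
β̂_MAP = 69 / (22 + 2) = 69/24 ≈ 2.875.

β̂_MAP = 2.875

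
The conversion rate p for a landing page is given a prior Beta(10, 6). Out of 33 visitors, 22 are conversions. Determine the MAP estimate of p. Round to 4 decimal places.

p̂_MAP = 0.6596

Prior: Beta(10, 6).
Data: 22 successes in 33 trials. The binomial likelihood contributes p^22(1−p)^11, so the posterior is Beta(10+22, 6+11) = Beta(32, 17).
For Beta(a, b) with a, b > 1 the mode is (a−1)/(a+b−2) = 31/47 ≈ 0.6596.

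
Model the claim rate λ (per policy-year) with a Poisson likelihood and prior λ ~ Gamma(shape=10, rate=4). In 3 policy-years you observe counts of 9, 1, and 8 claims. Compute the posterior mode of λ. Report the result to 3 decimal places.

λ̂_MAP = 3.857

Σxᵢ = 9+1+8 = 18, with n = 3.
Posterior ∝ λ^9e^(−4λ) · λ^18e^(−3λ) = λ^27e^(−7λ), i.e. Gamma(shape=28, rate=7).
The mode of a Gamma(a, b) with a ≥ 1 (shape–rate) is (a−1)/b = 27/7 ≈ 3.857.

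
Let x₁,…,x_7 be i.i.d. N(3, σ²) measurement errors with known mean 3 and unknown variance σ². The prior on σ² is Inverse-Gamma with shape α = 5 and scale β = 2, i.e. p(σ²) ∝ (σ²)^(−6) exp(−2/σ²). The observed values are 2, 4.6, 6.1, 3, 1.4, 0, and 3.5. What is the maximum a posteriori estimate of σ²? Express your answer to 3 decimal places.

σ̂²_MAP = 1.525

Sum of squared deviations about the known mean: SS = (2−3)² + (4.6−3)² + (6.1−3)² + (3−3)² + (1.4−3)² + (0−3)² + (3.5−3)² = 24.98.
The Normal likelihood contributes (σ²)^(−n/2) exp(−SS/(2σ²)), so the posterior is Inverse-Gamma(α + n/2, β + SS/2) = Inverse-Gamma(8.5, 14.49).
The mode of Inverse-Gamma(a, b) is b/(a+1) = 14.49/9.5 ≈ 1.525.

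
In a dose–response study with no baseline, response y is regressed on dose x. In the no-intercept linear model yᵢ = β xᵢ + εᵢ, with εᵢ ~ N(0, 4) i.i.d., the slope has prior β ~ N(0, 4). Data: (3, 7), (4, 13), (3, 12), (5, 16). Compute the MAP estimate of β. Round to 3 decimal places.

log p(β | y) = −Σ(yᵢ − βxᵢ)²/(2·4) − β²/(2·4) + const.
Setting the derivative to zero: Σxᵢ(yᵢ − βxᵢ)/4 − β/4 = 0, so β = Σxᵢyᵢ / (Σxᵢ² + σ²/τ²).
Σxᵢyᵢ = 3·7 + 4·13 + 3·12 + 5·16 = 189; Σxᵢ² = 59; σ²/τ² = 1.
β̂_MAP = 189 / (59 + 1) = 189/60 ≈ 3.150.

β̂_MAP = 3.150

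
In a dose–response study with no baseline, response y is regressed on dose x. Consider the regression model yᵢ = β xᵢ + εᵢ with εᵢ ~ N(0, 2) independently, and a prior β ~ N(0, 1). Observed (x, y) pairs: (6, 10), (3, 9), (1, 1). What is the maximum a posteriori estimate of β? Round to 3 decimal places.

β̂_MAP = 1.833

log p(β | y) = −Σ(yᵢ − βxᵢ)²/(2·2) − β²/(2·1) + const.
Setting the derivative to zero: Σxᵢ(yᵢ − βxᵢ)/2 − β/1 = 0, so β = Σxᵢyᵢ / (Σxᵢ² + σ²/τ²).
Σxᵢyᵢ = 6·10 + 3·9 + 1·1 = 88; Σxᵢ² = 46; σ²/τ² = 2.
β̂_MAP = 88 / (46 + 2) = 88/48 ≈ 1.833.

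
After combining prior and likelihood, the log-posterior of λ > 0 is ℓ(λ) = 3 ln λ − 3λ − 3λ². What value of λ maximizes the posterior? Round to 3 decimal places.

λ̂_MAP = 0.500

ℓ'(λ) = 3/λ − 3 − 6λ. Setting this to zero and multiplying by λ: 6λ² + 3λ − 3 = 0.
λ = (−3 + √(3² + 4·6·3)) / (2·6) = (−3 + √81) / 12 = (−3 + 9)/12 = 1/2.
ℓ''(λ) = −3/λ² − 6 < 0, confirming a maximum.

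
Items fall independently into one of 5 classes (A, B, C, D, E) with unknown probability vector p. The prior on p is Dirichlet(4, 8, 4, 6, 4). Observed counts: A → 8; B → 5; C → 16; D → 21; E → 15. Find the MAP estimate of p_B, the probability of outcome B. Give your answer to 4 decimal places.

The posterior is Dirichlet(αᵢ + nᵢ) = Dirichlet(12, 13, 20, 27, 19).
For a Dirichlet(a₁,…,a_K) with all aᵢ > 1, the mode has j-th component (aⱼ − 1)/(Σaᵢ − K).
Here Σaᵢ = 91 and K = 5, so p_B = (13 − 1)/(91 − 5) = 12/86 ≈ 0.1395.

MAP estimate of p_B = 0.1395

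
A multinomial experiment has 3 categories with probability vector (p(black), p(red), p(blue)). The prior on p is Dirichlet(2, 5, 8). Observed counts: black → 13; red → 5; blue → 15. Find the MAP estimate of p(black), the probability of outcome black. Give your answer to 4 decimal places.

MAP estimate of p(black) = 0.3111

The posterior is Dirichlet(αᵢ + nᵢ) = Dirichlet(15, 10, 23).
For a Dirichlet(a₁,…,a_K) with all aᵢ > 1, the mode has j-th component (aⱼ − 1)/(Σaᵢ − K).
Here Σaᵢ = 48 and K = 3, so p(black) = (15 − 1)/(48 − 3) = 14/45 ≈ 0.3111.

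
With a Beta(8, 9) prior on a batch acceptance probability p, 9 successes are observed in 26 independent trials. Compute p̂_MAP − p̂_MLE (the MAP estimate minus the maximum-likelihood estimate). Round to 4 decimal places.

Posterior is Beta(17, 26); MAP = (17−1)/(43−2) = 16/41 ≈ 0.39024.
MLE ignores the prior: p̂_MLE = k/n = 9/26 ≈ 0.34615.
Difference = 16/41 − 9/26 = 47/1066 ≈ 0.0441.

MAP − MLE = 0.0441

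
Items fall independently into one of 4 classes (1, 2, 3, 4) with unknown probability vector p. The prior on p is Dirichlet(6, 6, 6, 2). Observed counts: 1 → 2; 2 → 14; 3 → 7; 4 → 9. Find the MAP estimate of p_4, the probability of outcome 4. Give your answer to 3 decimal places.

The posterior is Dirichlet(αᵢ + nᵢ) = Dirichlet(8, 20, 13, 11).
For a Dirichlet(a₁,…,a_K) with all aᵢ > 1, the mode has j-th component (aⱼ − 1)/(Σaᵢ − K).
Here Σaᵢ = 52 and K = 4, so p_4 = (11 − 1)/(52 − 4) = 10/48 ≈ 0.208.

MAP estimate: 0.208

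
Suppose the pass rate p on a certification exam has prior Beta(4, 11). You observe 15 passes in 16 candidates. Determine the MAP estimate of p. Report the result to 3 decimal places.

p̂_MAP = 0.621

Prior: Beta(4, 11).
Data: 15 successes in 16 trials. The binomial likelihood contributes p^15(1−p)^1, so the posterior is Beta(4+15, 11+1) = Beta(19, 12).
For Beta(a, b) with a, b > 1 the mode is (a−1)/(a+b−2) = 18/29 ≈ 0.621.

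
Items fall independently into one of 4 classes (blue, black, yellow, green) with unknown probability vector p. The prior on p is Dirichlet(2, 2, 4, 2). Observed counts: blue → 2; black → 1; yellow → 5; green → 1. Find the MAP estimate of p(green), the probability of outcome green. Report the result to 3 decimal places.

The posterior is Dirichlet(αᵢ + nᵢ) = Dirichlet(4, 3, 9, 3).
For a Dirichlet(a₁,…,a_K) with all aᵢ > 1, the mode has j-th component (aⱼ − 1)/(Σaᵢ − K).
Here Σaᵢ = 19 and K = 4, so p(green) = (3 − 1)/(19 − 4) = 2/15 ≈ 0.133.

MAP estimate of p(green) = 0.133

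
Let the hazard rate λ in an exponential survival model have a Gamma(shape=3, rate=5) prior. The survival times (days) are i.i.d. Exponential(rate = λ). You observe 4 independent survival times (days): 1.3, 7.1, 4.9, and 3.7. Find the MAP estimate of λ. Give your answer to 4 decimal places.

λ̂_MAP = 0.2727

The Exponential(rate=λ) likelihood is ∝ λ^n e^(−λΣtᵢ). Here n = 4 and Σtᵢ = 1.3 + 7.1 + 4.9 + 3.7 = 17.
Posterior ∝ λ^2e^(−5λ) · λ^4e^(−17λ) = λ^6e^(−22λ), i.e. Gamma(7, 22).
Mode = (a−1)/b = 6/22 ≈ 0.2727.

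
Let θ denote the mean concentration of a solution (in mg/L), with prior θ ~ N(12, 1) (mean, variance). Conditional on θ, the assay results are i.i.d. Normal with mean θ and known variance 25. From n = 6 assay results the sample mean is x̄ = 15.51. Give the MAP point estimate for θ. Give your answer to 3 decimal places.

θ̂_MAP = 12.679

n = 6, x̄ = 15.51.
For a Normal prior and Normal likelihood with known variance, the posterior is Normal; its mode equals its mean, the precision-weighted average.
Prior precision 1/σ₀² = 1/1 = 1; data precision n/σ² = 6/25 = 0.24.
θ̂ = (1·12 + 0.24·15.51) / (1 + 0.24) = 15.7224/1.24 = 19653/1550 ≈ 12.679.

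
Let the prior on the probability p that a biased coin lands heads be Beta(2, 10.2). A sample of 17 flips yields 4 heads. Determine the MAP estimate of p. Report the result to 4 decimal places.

Prior: Beta(2, 10.2).
Data: 4 successes in 17 trials. The binomial likelihood contributes p^4(1−p)^13, so the posterior is Beta(2+4, 10.2+13) = Beta(6, 23.2).
For Beta(a, b) with a, b > 1 the mode is (a−1)/(a+b−2) = 5/27.2 ≈ 0.1838.

p̂_MAP = 0.1838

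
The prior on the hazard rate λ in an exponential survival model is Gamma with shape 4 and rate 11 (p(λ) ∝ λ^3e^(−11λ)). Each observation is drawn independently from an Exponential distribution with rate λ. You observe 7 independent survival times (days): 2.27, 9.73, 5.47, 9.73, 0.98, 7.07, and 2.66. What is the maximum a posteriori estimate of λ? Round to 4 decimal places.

The Exponential(rate=λ) likelihood is ∝ λ^n e^(−λΣtᵢ). Here n = 7 and Σtᵢ = 2.27 + 9.73 + 5.47 + 9.73 + 0.98 + 7.07 + 2.66 = 37.91.
Posterior ∝ λ^3e^(−11λ) · λ^7e^(−37.91λ) = λ^10e^(−48.91λ), i.e. Gamma(11, 48.91).
Mode = (a−1)/b = 10/48.91 ≈ 0.2045.

λ̂_MAP = 0.2045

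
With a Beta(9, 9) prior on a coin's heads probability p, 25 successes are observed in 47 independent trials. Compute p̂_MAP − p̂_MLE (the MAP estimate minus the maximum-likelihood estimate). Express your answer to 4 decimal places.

Posterior is Beta(34, 31); MAP = (34−1)/(65−2) = 33/63 ≈ 0.52381.
MLE ignores the prior: p̂_MLE = k/n = 25/47 ≈ 0.53191.
Difference = 33/63 − 25/47 = -8/987 ≈ -0.0081.

MAP − MLE = -0.0081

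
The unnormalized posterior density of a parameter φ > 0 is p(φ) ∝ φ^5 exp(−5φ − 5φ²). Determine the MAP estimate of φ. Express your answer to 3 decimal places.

ℓ'(φ) = 5/φ − 5 − 10φ. Setting this to zero and multiplying by φ: 10φ² + 5φ − 5 = 0.
φ = (−5 + √(5² + 4·10·5)) / (2·10) = (−5 + √225) / 20 = (−5 + 15)/20 = 1/2.
ℓ''(φ) = −5/φ² − 10 < 0, confirming a maximum.

φ̂_MAP = 0.500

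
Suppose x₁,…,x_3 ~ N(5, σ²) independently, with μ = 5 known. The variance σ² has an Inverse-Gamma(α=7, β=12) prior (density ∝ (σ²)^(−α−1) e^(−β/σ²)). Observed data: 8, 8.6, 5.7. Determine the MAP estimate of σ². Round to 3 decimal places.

σ̂²_MAP = 2.445

Sum of squared deviations about the known mean: SS = (8−5)² + (8.6−5)² + (5.7−5)² = 22.45.
The Normal likelihood contributes (σ²)^(−n/2) exp(−SS/(2σ²)), so the posterior is Inverse-Gamma(α + n/2, β + SS/2) = Inverse-Gamma(8.5, 23.225).
The mode of Inverse-Gamma(a, b) is b/(a+1) = 23.225/9.5 ≈ 2.445.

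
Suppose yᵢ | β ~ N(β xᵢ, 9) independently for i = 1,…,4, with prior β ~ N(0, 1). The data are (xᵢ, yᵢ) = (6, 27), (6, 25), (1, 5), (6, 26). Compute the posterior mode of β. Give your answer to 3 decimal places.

log p(β | y) = −Σ(yᵢ − βxᵢ)²/(2·9) − β²/(2·1) + const.
Setting the derivative to zero: Σxᵢ(yᵢ − βxᵢ)/9 − β/1 = 0, so β = Σxᵢyᵢ / (Σxᵢ² + σ²/τ²).
Σxᵢyᵢ = 6·27 + 6·25 + 1·5 + 6·26 = 473; Σxᵢ² = 109; σ²/τ² = 9.
β̂_MAP = 473 / (109 + 9) = 473/118 ≈ 4.008.

β̂_MAP = 4.008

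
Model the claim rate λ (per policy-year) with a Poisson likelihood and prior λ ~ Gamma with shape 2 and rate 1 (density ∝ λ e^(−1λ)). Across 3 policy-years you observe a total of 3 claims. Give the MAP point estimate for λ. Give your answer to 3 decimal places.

λ̂_MAP = 1.000

Σxᵢ = 3, n = 3.
Posterior ∝ λe^(−1λ) · λ^3e^(−3λ) = λ^4e^(−4λ), i.e. Gamma(shape=5, rate=4).
The mode of a Gamma(a, b) with a ≥ 1 (shape–rate) is (a−1)/b = 4/4 ≈ 1.000.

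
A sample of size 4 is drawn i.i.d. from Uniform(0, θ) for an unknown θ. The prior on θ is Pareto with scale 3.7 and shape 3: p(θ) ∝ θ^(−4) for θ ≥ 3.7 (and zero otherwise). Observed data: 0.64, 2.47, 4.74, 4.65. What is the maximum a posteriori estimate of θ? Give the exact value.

The Uniform(0, θ) likelihood is θ^(−n) for θ ≥ max(xᵢ), zero otherwise. Here max(xᵢ) = 4.74.
Posterior ∝ θ^(−4) · θ^(−4) = θ^(−8) on θ ≥ max(3.7, 4.74) = 4.74.
This density is strictly decreasing in θ, so the posterior mode lies at the lower boundary of the support.

θ̂_MAP = 4.74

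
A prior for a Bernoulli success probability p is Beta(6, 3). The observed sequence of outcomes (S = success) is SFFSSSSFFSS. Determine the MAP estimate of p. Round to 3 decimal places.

Prior: Beta(6, 3).
Data: 7 successes in 11 trials (from the sequence). The binomial likelihood contributes p^7(1−p)^4, so the posterior is Beta(6+7, 3+4) = Beta(13, 7).
For Beta(a, b) with a, b > 1 the mode is (a−1)/(a+b−2) = 12/18 ≈ 0.667.

p̂_MAP = 0.667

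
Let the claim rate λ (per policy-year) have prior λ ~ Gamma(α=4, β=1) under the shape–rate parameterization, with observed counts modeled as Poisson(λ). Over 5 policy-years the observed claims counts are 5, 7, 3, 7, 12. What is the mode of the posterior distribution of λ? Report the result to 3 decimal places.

λ̂_MAP = 6.167

Σxᵢ = 5+7+3+7+12 = 34, with n = 5.
Posterior ∝ λ^3e^(−1λ) · λ^34e^(−5λ) = λ^37e^(−6λ), i.e. Gamma(shape=38, rate=6).
The mode of a Gamma(a, b) with a ≥ 1 (shape–rate) is (a−1)/b = 37/6 ≈ 6.167.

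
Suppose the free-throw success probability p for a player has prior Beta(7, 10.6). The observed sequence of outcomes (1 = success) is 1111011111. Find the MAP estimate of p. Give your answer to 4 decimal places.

p̂_MAP = 0.5859

Prior: Beta(7, 10.6).
Data: 9 successes in 10 trials (from the sequence). The binomial likelihood contributes p^9(1−p)^1, so the posterior is Beta(7+9, 10.6+1) = Beta(16, 11.6).
For Beta(a, b) with a, b > 1 the mode is (a−1)/(a+b−2) = 15/25.6 ≈ 0.5859.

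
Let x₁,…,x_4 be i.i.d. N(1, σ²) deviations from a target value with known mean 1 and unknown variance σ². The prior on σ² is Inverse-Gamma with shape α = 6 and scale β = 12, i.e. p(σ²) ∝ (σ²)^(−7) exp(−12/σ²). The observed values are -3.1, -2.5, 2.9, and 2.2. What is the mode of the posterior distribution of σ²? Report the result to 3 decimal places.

Sum of squared deviations about the known mean: SS = (-3.1−1)² + (-2.5−1)² + (2.9−1)² + (2.2−1)² = 34.11.
The Normal likelihood contributes (σ²)^(−n/2) exp(−SS/(2σ²)), so the posterior is Inverse-Gamma(α + n/2, β + SS/2) = Inverse-Gamma(8, 29.055).
The mode of Inverse-Gamma(a, b) is b/(a+1) = 29.055/9 ≈ 3.228.

σ̂²_MAP = 3.228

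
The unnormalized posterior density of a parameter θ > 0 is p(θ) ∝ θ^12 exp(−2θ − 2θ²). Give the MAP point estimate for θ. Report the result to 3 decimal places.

θ̂_MAP = 1.500

ℓ'(θ) = 12/θ − 2 − 4θ. Setting this to zero and multiplying by θ: 4θ² + 2θ − 12 = 0.
θ = (−2 + √(2² + 4·4·12)) / (2·4) = (−2 + √196) / 8 = (−2 + 14)/8 = 3/2.
ℓ''(θ) = −12/θ² − 4 < 0, confirming a maximum.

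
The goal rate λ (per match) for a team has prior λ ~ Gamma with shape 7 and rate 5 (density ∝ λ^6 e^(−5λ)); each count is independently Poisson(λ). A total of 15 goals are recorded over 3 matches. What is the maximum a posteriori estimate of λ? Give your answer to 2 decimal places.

λ̂_MAP = 2.63

Σxᵢ = 15, n = 3.
Posterior ∝ λ^6e^(−5λ) · λ^15e^(−3λ) = λ^21e^(−8λ), i.e. Gamma(shape=22, rate=8).
The mode of a Gamma(a, b) with a ≥ 1 (shape–rate) is (a−1)/b = 21/8 ≈ 2.63.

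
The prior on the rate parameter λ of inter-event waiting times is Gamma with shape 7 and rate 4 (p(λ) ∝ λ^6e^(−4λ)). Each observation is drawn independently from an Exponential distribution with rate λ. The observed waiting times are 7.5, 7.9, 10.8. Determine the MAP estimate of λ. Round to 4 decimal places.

The Exponential(rate=λ) likelihood is ∝ λ^n e^(−λΣtᵢ). Here n = 3 and Σtᵢ = 7.5 + 7.9 + 10.8 = 26.2.
Posterior ∝ λ^6e^(−4λ) · λ^3e^(−26.2λ) = λ^9e^(−30.2λ), i.e. Gamma(10, 30.2).
Mode = (a−1)/b = 9/30.2 ≈ 0.2980.

λ̂_MAP = 0.2980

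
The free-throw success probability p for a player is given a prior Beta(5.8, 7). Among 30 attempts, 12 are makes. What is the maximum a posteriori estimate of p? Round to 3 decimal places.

p̂_MAP = 0.412

Prior: Beta(5.8, 7).
Data: 12 successes in 30 trials. The binomial likelihood contributes p^12(1−p)^18, so the posterior is Beta(5.8+12, 7+18) = Beta(17.8, 25).
For Beta(a, b) with a, b > 1 the mode is (a−1)/(a+b−2) = 16.8/40.8 ≈ 0.412.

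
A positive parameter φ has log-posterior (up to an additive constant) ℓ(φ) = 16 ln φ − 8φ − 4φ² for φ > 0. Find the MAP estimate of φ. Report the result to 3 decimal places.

φ̂_MAP = 1.000

ℓ'(φ) = 16/φ − 8 − 8φ. Setting this to zero and multiplying by φ: 8φ² + 8φ − 16 = 0.
φ = (−8 + √(8² + 4·8·16)) / (2·8) = (−8 + √576) / 16 = (−8 + 24)/16 = 1.
ℓ''(φ) = −16/φ² − 8 < 0, confirming a maximum.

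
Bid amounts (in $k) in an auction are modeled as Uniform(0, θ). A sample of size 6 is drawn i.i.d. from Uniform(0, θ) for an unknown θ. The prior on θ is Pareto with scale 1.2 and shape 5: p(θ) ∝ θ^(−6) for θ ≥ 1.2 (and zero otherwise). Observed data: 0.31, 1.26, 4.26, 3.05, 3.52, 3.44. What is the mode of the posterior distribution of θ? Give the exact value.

θ̂_MAP = 4.26

The Uniform(0, θ) likelihood is θ^(−n) for θ ≥ max(xᵢ), zero otherwise. Here max(xᵢ) = 4.26.
Posterior ∝ θ^(−6) · θ^(−6) = θ^(−12) on θ ≥ max(1.2, 4.26) = 4.26.
This density is strictly decreasing in θ, so the posterior mode lies at the lower boundary of the support.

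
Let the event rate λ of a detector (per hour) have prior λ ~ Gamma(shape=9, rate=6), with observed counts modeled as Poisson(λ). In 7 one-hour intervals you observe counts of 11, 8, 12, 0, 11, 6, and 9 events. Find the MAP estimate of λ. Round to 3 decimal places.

λ̂_MAP = 5.000

Σxᵢ = 11+8+12+0+11+6+9 = 57, with n = 7.
Posterior ∝ λ^8e^(−6λ) · λ^57e^(−7λ) = λ^65e^(−13λ), i.e. Gamma(shape=66, rate=13).
The mode of a Gamma(a, b) with a ≥ 1 (shape–rate) is (a−1)/b = 65/13 ≈ 5.000.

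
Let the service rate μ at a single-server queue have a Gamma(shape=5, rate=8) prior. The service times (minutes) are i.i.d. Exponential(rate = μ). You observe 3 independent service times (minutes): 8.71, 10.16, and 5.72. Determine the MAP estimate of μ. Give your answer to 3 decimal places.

The Exponential(rate=μ) likelihood is ∝ μ^n e^(−μΣtᵢ). Here n = 3 and Σtᵢ = 8.71 + 10.16 + 5.72 = 24.59.
Posterior ∝ μ^4e^(−8μ) · μ^3e^(−24.59μ) = μ^7e^(−32.59μ), i.e. Gamma(8, 32.59).
Mode = (a−1)/b = 7/32.59 ≈ 0.215.

μ̂_MAP = 0.215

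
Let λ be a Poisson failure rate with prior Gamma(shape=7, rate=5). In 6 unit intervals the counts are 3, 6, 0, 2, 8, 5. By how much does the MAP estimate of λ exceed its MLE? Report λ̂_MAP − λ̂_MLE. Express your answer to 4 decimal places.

Σxᵢ = 24. Posterior is Gamma(31, 11); MAP = (31−1)/11 = 30/11 ≈ 2.72727.
MLE = x̄ = 24/6 ≈ 4.00000.
Difference = 30/11 − 24/6 = -14/11 ≈ -1.2727.

MAP − MLE = -1.2727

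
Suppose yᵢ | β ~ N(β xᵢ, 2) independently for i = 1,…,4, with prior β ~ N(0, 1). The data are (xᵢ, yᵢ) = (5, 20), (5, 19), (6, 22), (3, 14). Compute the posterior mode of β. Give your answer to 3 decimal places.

log p(β | y) = −Σ(yᵢ − βxᵢ)²/(2·2) − β²/(2·1) + const.
Setting the derivative to zero: Σxᵢ(yᵢ − βxᵢ)/2 − β/1 = 0, so β = Σxᵢyᵢ / (Σxᵢ² + σ²/τ²).
Σxᵢyᵢ = 5·20 + 5·19 + 6·22 + 3·14 = 369; Σxᵢ² = 95; σ²/τ² = 2.
β̂_MAP = 369 / (95 + 2) = 369/97 ≈ 3.804.

β̂_MAP = 3.804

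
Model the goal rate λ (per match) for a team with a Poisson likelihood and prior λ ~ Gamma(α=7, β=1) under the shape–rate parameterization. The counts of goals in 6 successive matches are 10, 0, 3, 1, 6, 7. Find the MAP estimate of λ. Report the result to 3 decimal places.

Σxᵢ = 10+0+3+1+6+7 = 27, with n = 6.
Posterior ∝ λ^6e^(−1λ) · λ^27e^(−6λ) = λ^33e^(−7λ), i.e. Gamma(shape=34, rate=7).
The mode of a Gamma(a, b) with a ≥ 1 (shape–rate) is (a−1)/b = 33/7 ≈ 4.714.

λ̂_MAP = 4.714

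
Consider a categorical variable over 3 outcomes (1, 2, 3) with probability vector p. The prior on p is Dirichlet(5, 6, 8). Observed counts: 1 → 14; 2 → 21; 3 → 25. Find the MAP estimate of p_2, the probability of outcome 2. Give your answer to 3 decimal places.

MAP estimate: 0.342

The posterior is Dirichlet(αᵢ + nᵢ) = Dirichlet(19, 27, 33).
For a Dirichlet(a₁,…,a_K) with all aᵢ > 1, the mode has j-th component (aⱼ − 1)/(Σaᵢ − K).
Here Σaᵢ = 79 and K = 3, so p_2 = (27 − 1)/(79 − 3) = 26/76 ≈ 0.342.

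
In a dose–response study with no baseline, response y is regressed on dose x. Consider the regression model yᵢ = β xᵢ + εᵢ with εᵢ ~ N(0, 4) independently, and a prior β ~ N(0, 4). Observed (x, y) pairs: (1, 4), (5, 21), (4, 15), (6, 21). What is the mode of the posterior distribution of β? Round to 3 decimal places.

log p(β | y) = −Σ(yᵢ − βxᵢ)²/(2·4) − β²/(2·4) + const.
Setting the derivative to zero: Σxᵢ(yᵢ − βxᵢ)/4 − β/4 = 0, so β = Σxᵢyᵢ / (Σxᵢ² + σ²/τ²).
Σxᵢyᵢ = 1·4 + 5·21 + 4·15 + 6·21 = 295; Σxᵢ² = 78; σ²/τ² = 1.
β̂_MAP = 295 / (78 + 1) = 295/79 ≈ 3.734.

β̂_MAP = 3.734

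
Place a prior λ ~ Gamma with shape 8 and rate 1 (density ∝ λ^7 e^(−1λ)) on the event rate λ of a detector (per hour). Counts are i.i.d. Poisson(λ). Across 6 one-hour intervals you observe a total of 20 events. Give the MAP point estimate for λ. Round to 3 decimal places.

Σxᵢ = 20, n = 6.
Posterior ∝ λ^7e^(−1λ) · λ^20e^(−6λ) = λ^27e^(−7λ), i.e. Gamma(shape=28, rate=7).
The mode of a Gamma(a, b) with a ≥ 1 (shape–rate) is (a−1)/b = 27/7 ≈ 3.857.

λ̂_MAP = 3.857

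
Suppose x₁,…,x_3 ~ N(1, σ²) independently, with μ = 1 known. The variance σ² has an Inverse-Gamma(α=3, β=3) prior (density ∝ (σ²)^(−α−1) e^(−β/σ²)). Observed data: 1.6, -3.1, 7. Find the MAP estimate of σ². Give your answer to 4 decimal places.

Sum of squared deviations about the known mean: SS = (1.6−1)² + (-3.1−1)² + (7−1)² = 53.17.
The Normal likelihood contributes (σ²)^(−n/2) exp(−SS/(2σ²)), so the posterior is Inverse-Gamma(α + n/2, β + SS/2) = Inverse-Gamma(4.5, 29.585).
The mode of Inverse-Gamma(a, b) is b/(a+1) = 29.585/5.5 ≈ 5.3791.

σ̂²_MAP = 5.3791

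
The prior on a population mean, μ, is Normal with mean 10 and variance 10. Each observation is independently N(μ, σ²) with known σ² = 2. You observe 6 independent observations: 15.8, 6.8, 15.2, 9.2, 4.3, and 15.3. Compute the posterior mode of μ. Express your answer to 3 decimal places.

n = 6; x̄ = (15.8 + 6.8 + 15.2 + 9.2 + 4.3 + 15.3)/6 = 66.6/6 = 11.1.
For a Normal prior and Normal likelihood with known variance, the posterior is Normal; its mode equals its mean, the precision-weighted average.
Prior precision 1/σ₀² = 1/10 = 0.1; data precision n/σ² = 6/2 = 3.
μ̂ = (0.1·10 + 3·11.1) / (0.1 + 3) = 34.3/3.1 = 343/31 ≈ 11.065.

μ̂_MAP = 11.065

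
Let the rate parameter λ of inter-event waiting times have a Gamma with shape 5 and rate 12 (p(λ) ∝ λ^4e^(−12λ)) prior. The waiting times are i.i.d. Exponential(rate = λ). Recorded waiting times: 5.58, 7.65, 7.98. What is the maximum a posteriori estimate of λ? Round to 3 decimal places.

The Exponential(rate=λ) likelihood is ∝ λ^n e^(−λΣtᵢ). Here n = 3 and Σtᵢ = 5.58 + 7.65 + 7.98 = 21.21.
Posterior ∝ λ^4e^(−12λ) · λ^3e^(−21.21λ) = λ^7e^(−33.21λ), i.e. Gamma(8, 33.21).
Mode = (a−1)/b = 7/33.21 ≈ 0.211.

λ̂_MAP = 0.211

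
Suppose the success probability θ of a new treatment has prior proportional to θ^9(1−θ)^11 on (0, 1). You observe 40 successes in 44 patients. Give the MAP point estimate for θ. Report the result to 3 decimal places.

θ̂_MAP = 0.766

The prior density ∝ θ^9(1−θ)^11 is the kernel of Beta(10, 12).
Data: 40 successes in 44 trials. The binomial likelihood contributes θ^40(1−θ)^4, so the posterior is Beta(10+40, 12+4) = Beta(50, 16).
For Beta(a, b) with a, b > 1 the mode is (a−1)/(a+b−2) = 49/64 ≈ 0.766.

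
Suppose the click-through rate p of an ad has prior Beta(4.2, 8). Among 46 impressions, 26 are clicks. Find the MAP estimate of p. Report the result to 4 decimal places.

Prior: Beta(4.2, 8).
Data: 26 successes in 46 trials. The binomial likelihood contributes p^26(1−p)^20, so the posterior is Beta(4.2+26, 8+20) = Beta(30.2, 28).
For Beta(a, b) with a, b > 1 the mode is (a−1)/(a+b−2) = 29.2/56.2 ≈ 0.5196.

p̂_MAP = 0.5196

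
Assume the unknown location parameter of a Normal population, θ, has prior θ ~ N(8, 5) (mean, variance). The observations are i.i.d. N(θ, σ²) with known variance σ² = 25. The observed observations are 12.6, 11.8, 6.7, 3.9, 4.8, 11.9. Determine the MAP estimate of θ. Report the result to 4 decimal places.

n = 6; x̄ = (12.6 + 11.8 + 6.7 + 3.9 + 4.8 + 11.9)/6 = 51.7/6 = 517/60 ≈ 8.6167.
For a Normal prior and Normal likelihood with known variance, the posterior is Normal; its mode equals its mean, the precision-weighted average.
Prior precision 1/σ₀² = 1/5 = 0.2; data precision n/σ² = 6/25 = 0.24.
θ̂ = (0.2·8 + 0.24·(517/60)) / (0.2 + 0.24) = 3.668/0.44 = 917/110 ≈ 8.3364.

θ̂_MAP = 8.3364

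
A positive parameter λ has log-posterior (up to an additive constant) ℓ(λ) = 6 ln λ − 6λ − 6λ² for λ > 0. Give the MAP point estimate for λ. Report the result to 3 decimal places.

λ̂_MAP = 0.500

ℓ'(λ) = 6/λ − 6 − 12λ. Setting this to zero and multiplying by λ: 12λ² + 6λ − 6 = 0.
λ = (−6 + √(6² + 4·12·6)) / (2·12) = (−6 + √324) / 24 = (−6 + 18)/24 = 1/2.
ℓ''(λ) = −6/λ² − 12 < 0, confirming a maximum.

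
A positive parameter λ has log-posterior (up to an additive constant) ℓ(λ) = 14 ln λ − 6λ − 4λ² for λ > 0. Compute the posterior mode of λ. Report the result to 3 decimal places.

ℓ'(λ) = 14/λ − 6 − 8λ. Setting this to zero and multiplying by λ: 8λ² + 6λ − 14 = 0.
λ = (−6 + √(6² + 4·8·14)) / (2·8) = (−6 + √484) / 16 = (−6 + 22)/16 = 1.
ℓ''(λ) = −14/λ² − 8 < 0, confirming a maximum.

λ̂_MAP = 1.000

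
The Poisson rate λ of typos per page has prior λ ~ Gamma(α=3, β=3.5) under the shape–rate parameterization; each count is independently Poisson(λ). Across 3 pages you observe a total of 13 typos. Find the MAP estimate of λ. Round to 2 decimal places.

Σxᵢ = 13, n = 3.
Posterior ∝ λ^2e^(−3.5λ) · λ^13e^(−3λ) = λ^15e^(−6.5λ), i.e. Gamma(shape=16, rate=6.5).
The mode of a Gamma(a, b) with a ≥ 1 (shape–rate) is (a−1)/b = 15/6.5 ≈ 2.31.

λ̂_MAP = 2.31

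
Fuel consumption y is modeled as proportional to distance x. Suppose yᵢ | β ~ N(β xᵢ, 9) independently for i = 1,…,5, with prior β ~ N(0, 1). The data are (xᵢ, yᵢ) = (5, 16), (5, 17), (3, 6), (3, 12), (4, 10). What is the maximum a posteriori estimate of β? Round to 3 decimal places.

log p(β | y) = −Σ(yᵢ − βxᵢ)²/(2·9) − β²/(2·1) + const.
Setting the derivative to zero: Σxᵢ(yᵢ − βxᵢ)/9 − β/1 = 0, so β = Σxᵢyᵢ / (Σxᵢ² + σ²/τ²).
Σxᵢyᵢ = 5·16 + 5·17 + 3·6 + 3·12 + 4·10 = 259; Σxᵢ² = 84; σ²/τ² = 9.
β̂_MAP = 259 / (84 + 9) = 259/93 ≈ 2.785.

β̂_MAP = 2.785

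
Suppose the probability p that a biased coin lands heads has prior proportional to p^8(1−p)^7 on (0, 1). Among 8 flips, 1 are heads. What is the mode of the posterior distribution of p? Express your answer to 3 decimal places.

p̂_MAP = 0.391

The prior density ∝ p^8(1−p)^7 is the kernel of Beta(9, 8).
Data: 1 success in 8 trials. The binomial likelihood contributes p(1−p)^7, so the posterior is Beta(9+1, 8+7) = Beta(10, 15).
For Beta(a, b) with a, b > 1 the mode is (a−1)/(a+b−2) = 9/23 ≈ 0.391.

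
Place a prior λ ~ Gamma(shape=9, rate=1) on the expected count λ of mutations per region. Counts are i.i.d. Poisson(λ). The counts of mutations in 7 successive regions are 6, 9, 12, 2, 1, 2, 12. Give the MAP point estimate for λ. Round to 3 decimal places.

Σxᵢ = 6+9+12+2+1+2+12 = 44, with n = 7.
Posterior ∝ λ^8e^(−1λ) · λ^44e^(−7λ) = λ^52e^(−8λ), i.e. Gamma(shape=53, rate=8).
The mode of a Gamma(a, b) with a ≥ 1 (shape–rate) is (a−1)/b = 52/8 ≈ 6.500.

λ̂_MAP = 6.500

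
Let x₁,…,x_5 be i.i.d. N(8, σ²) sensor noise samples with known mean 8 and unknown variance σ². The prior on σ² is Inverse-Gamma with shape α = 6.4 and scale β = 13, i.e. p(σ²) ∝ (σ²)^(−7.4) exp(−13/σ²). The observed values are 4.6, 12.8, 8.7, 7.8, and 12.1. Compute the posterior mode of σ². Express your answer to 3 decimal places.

σ̂²_MAP = 3.936

Sum of squared deviations about the known mean: SS = (4.6−8)² + (12.8−8)² + (8.7−8)² + (7.8−8)² + (12.1−8)² = 51.94.
The Normal likelihood contributes (σ²)^(−n/2) exp(−SS/(2σ²)), so the posterior is Inverse-Gamma(α + n/2, β + SS/2) = Inverse-Gamma(8.9, 38.97).
The mode of Inverse-Gamma(a, b) is b/(a+1) = 38.97/9.9 ≈ 3.936.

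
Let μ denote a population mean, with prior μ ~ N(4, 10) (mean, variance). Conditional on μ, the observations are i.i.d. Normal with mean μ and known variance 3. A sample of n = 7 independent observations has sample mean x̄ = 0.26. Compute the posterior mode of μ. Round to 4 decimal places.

μ̂_MAP = 0.4137

n = 7, x̄ = 0.26.
For a Normal prior and Normal likelihood with known variance, the posterior is Normal; its mode equals its mean, the precision-weighted average.
Prior precision 1/σ₀² = 1/10 = 0.1; data precision n/σ² = 7/3.
μ̂ = (0.1·4 + (7/3)·0.26) / (0.1 + 7/3) = (151/150)/(73/30) = 151/365 ≈ 0.4137.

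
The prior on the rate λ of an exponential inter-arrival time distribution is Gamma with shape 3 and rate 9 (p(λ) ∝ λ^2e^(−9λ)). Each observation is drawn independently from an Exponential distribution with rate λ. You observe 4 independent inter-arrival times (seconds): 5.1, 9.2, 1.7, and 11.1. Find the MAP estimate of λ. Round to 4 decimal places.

λ̂_MAP = 0.1662

The Exponential(rate=λ) likelihood is ∝ λ^n e^(−λΣtᵢ). Here n = 4 and Σtᵢ = 5.1 + 9.2 + 1.7 + 11.1 = 27.1.
Posterior ∝ λ^2e^(−9λ) · λ^4e^(−27.1λ) = λ^6e^(−36.1λ), i.e. Gamma(7, 36.1).
Mode = (a−1)/b = 6/36.1 ≈ 0.1662.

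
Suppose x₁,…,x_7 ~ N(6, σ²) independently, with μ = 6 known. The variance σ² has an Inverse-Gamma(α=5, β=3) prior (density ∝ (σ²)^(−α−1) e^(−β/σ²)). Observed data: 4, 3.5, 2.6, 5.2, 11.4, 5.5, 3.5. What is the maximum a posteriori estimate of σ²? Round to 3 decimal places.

σ̂²_MAP = 3.374

Sum of squared deviations about the known mean: SS = (4−6)² + (3.5−6)² + (2.6−6)² + (5.2−6)² + (11.4−6)² + (5.5−6)² + (3.5−6)² = 58.11.
The Normal likelihood contributes (σ²)^(−n/2) exp(−SS/(2σ²)), so the posterior is Inverse-Gamma(α + n/2, β + SS/2) = Inverse-Gamma(8.5, 32.055).
The mode of Inverse-Gamma(a, b) is b/(a+1) = 32.055/9.5 ≈ 3.374.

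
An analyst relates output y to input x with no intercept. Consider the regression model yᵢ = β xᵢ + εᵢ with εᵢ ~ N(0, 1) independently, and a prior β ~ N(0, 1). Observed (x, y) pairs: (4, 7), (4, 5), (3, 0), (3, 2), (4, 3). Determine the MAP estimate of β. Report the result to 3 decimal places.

log p(β | y) = −Σ(yᵢ − βxᵢ)²/(2·1) − β²/(2·1) + const.
Setting the derivative to zero: Σxᵢ(yᵢ − βxᵢ)/1 − β/1 = 0, so β = Σxᵢyᵢ / (Σxᵢ² + σ²/τ²).
Σxᵢyᵢ = 4·7 + 4·5 + 3·0 + 3·2 + 4·3 = 66; Σxᵢ² = 66; σ²/τ² = 1.
β̂_MAP = 66 / (66 + 1) = 66/67 ≈ 0.985.

β̂_MAP = 0.985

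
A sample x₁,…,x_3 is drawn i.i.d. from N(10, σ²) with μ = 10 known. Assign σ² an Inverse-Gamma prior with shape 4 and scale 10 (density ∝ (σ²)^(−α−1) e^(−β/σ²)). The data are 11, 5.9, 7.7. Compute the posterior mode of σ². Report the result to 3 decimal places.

σ̂²_MAP = 3.315

Sum of squared deviations about the known mean: SS = (11−10)² + (5.9−10)² + (7.7−10)² = 23.1.
The Normal likelihood contributes (σ²)^(−n/2) exp(−SS/(2σ²)), so the posterior is Inverse-Gamma(α + n/2, β + SS/2) = Inverse-Gamma(5.5, 21.55).
The mode of Inverse-Gamma(a, b) is b/(a+1) = 21.55/6.5 ≈ 3.315.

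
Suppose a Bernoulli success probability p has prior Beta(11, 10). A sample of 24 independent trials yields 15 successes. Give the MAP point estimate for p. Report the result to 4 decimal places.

p̂_MAP = 0.5814

Prior: Beta(11, 10).
Data: 15 successes in 24 trials. The binomial likelihood contributes p^15(1−p)^9, so the posterior is Beta(11+15, 10+9) = Beta(26, 19).
For Beta(a, b) with a, b > 1 the mode is (a−1)/(a+b−2) = 25/43 ≈ 0.5814.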